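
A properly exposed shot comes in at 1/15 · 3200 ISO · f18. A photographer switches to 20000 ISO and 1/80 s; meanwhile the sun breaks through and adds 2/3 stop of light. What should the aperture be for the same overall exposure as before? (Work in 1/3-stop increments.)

f/25

Scene light: 2/3 stop brighter.
ISO: 3200 → 4000 → 5000 → 6400 → 8000 → 10000 → 12800 → 16000 → 20000 — 2 2/3 stops higher (brighter).
Shutter speed: 1/15 → 1/20 → 1/25 → 1/30 → 1/40 → 1/50 → 1/60 → 1/80 — 2 1/3 stops shorter (darker).
Net so far: 1 stop brighter. Aperture: f/18 → f/20 → f/22 → f/25.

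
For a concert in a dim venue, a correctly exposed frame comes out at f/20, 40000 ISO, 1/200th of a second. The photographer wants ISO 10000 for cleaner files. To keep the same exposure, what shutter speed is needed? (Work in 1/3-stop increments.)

ISO: 40000 → 32000 → 25600 → 20000 → 16000 → 12800 → 10000 — 2 stops dropped (darker).
Need 2 stops brighter from the shutter speed: 1/200 → 1/160 → 1/125 → 1/100 → 1/80 → 1/60 → 1/50.

1/50s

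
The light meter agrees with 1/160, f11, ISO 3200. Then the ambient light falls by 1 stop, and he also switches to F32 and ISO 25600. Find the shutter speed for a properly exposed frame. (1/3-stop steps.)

1/80s

Scene light: 1 stop darker.
Aperture: f/11 → f/13 → f/14 → f/16 → f/18 → f/20 → f/22 → f/25 → f/29 → f/32 — 3 stops narrower (darker).
ISO: 3200 → 4000 → 5000 → 6400 → 8000 → 10000 → 12800 → 16000 → 20000 → 25600 — 3 stops raised (brighter).
Net so far: 1 stop darker. Shutter speed: 1/160 → 1/125 → 1/100 → 1/80.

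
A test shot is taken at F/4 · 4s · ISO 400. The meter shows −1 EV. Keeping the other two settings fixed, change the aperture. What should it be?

f/2.8

Underexposed by 1 stop → need 1 stop brighter.
Aperture: f/4 → f/2.8.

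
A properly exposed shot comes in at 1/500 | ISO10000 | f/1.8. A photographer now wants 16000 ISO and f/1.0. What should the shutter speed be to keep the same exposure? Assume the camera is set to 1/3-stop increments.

ISO: 10000 → 12800 → 16000 — 2/3 stop higher (brighter).
Aperture: f/1.8 → f/1.6 → f/1.4 → f/1.2 → f/1.1 → f/1.0 — 1 2/3 stops larger aperture (brighter).
Net change so far: 2 1/3 stops brighter. Offset with the shutter speed: 1/500 → 1/640 → 1/800 → 1/1000 → 1/1250 → 1/1600 → 1/2000 → 1/2500.

1/2500s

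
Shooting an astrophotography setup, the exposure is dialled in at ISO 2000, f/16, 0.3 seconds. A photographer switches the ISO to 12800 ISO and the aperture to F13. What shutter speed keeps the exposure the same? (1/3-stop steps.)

1/30s

ISO: 2000 → 2500 → 3200 → 4000 → 5000 → 6400 → 8000 → 10000 → 12800 — 2 2/3 stops higher (brighter).
Aperture: f/16 → f/14 → f/13 — 2/3 stop larger aperture (brighter).
Net change so far: 3 1/3 stops brighter. Offset with the shutter speed: 0.3 → 1/4 → 1/5 → 1/6 → 1/8 → 1/10 → 1/13 → 1/15 → 1/20 → 1/25 → 1/30.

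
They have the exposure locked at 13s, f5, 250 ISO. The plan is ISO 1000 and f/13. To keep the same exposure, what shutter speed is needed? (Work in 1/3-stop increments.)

ISO: 250 → 320 → 400 → 500 → 640 → 800 → 1000 — 2 stops higher (brighter).
Aperture: f/5 → f/5.6 → f/6.3 → f/7.1 → f/8 → f/9 → f/10 → f/11 → f/13 — 2 2/3 stops narrower (darker).
Net change so far: 2/3 stop darker. Offset with the shutter speed: 13 → 15 → 20.

20 s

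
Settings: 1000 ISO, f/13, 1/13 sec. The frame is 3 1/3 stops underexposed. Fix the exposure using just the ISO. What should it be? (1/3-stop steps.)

ISO 10000

Underexposed by 3 1/3 stops → need 3 1/3 stops brighter.
ISO: 1000 → 1250 → 1600 → 2000 → 2500 → 3200 → 4000 → 5000 → 6400 → 8000 → 10000.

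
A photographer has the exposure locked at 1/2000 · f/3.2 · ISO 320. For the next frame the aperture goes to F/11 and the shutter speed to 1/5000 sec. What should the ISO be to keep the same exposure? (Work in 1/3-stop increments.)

Aperture: f/3.2 → f/3.5 → f/4 → f/4.5 → f/5 → f/5.6 → f/6.3 → f/7.1 → f/8 → f/9 → f/10 → f/11 — 3 2/3 stops smaller aperture (darker).
Shutter speed: 1/2000 → 1/2500 → 1/3200 → 1/4000 → 1/5000 — 1 1/3 stops shorter (darker).
Net change so far: 5 stops darker. Offset with the ISO: 320 → 400 → 500 → 640 → 800 → 1000 → 1250 → 1600 → 2000 → 2500 → 3200 → 4000 → 5000 → 6400 → 8000 → 10000.

ISO 10000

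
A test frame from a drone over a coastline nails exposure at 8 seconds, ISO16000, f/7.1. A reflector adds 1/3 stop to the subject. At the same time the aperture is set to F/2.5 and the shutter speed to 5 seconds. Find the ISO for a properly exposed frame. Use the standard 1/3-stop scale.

ISO 2500

Scene light: 1/3 stop brighter.
Aperture: f/7.1 → f/6.3 → f/5.6 → f/5 → f/4.5 → f/4 → f/3.5 → f/3.2 → f/2.8 → f/2.5 — 3 stops larger aperture (brighter).
Shutter speed: 8 → 6 → 5 — 2/3 stop faster (darker).
Net so far: 2 2/3 stops brighter. ISO: 16000 → 12800 → 10000 → 8000 → 6400 → 5000 → 4000 → 3200 → 2500.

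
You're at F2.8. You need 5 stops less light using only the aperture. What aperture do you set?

f/16

Aperture: f/2.8 → f/4 → f/5.6 → f/8 → f/11 → f/16 — 5 stops narrower (darker).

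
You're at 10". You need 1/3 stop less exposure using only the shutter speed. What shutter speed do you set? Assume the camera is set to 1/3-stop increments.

8 s

Shutter speed: 10 → 8 — 1/3 stop faster (darker).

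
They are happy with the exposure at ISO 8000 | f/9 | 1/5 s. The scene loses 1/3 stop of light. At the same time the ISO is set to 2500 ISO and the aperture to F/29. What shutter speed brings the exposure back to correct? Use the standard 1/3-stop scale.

Scene light: 1/3 stop darker.
ISO: 8000 → 6400 → 5000 → 4000 → 3200 → 2500 — 1 2/3 stops lower (darker).
Aperture: f/9 → f/10 → f/11 → f/13 → f/14 → f/16 → f/18 → f/20 → f/22 → f/25 → f/29 — 3 1/3 stops narrower (darker).
Net so far: 5 1/3 stops darker. Shutter speed: 1/5 → 1/4 → 0.3 → 0.4 → 0.5 → 0.6 → 0.8 → 1 → 1.3 → 1.6 → 2 → 2.5 → 3.2 → 4 → 5 → 6 → 8.

8 s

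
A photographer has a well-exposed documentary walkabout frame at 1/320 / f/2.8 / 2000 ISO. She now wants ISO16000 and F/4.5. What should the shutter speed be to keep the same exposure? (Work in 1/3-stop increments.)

1/1000s

ISO: 2000 → 2500 → 3200 → 4000 → 5000 → 6400 → 8000 → 10000 → 12800 → 16000 — 3 stops raised (brighter).
Aperture: f/2.8 → f/3.2 → f/3.5 → f/4 → f/4.5 — 1 1/3 stops narrower (darker).
Net change so far: 1 2/3 stops brighter. Offset with the shutter speed: 1/320 → 1/400 → 1/500 → 1/640 → 1/800 → 1/1000.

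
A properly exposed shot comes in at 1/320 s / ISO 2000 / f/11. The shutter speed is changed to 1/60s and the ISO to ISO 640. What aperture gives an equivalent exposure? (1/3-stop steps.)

f/14

Shutter speed: 1/320 → 1/250 → 1/200 → 1/160 → 1/125 → 1/100 → 1/80 → 1/60 — 2 1/3 stops longer (brighter).
ISO: 2000 → 1600 → 1250 → 1000 → 800 → 640 — 1 2/3 stops lower (darker).
Net change so far: 2/3 stop brighter. Offset with the aperture: f/11 → f/13 → f/14.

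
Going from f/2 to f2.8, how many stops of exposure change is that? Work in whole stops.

f/2 → f/2.8 — count the steps: 1 stop.

1 stop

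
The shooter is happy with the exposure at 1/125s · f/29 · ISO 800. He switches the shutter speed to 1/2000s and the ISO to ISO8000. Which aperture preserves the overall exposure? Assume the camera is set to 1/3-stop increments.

f/22

Shutter speed: 1/125 → 1/160 → 1/200 → 1/250 → 1/320 → 1/400 → 1/500 → 1/640 → 1/800 → 1/1000 → 1/1250 → 1/1600 → 1/2000 — 4 stops faster (darker).
ISO: 800 → 1000 → 1250 → 1600 → 2000 → 2500 → 3200 → 4000 → 5000 → 6400 → 8000 — 3 1/3 stops raised (brighter).
Net change so far: 2/3 stop darker. Offset with the aperture: f/29 → f/25 → f/22.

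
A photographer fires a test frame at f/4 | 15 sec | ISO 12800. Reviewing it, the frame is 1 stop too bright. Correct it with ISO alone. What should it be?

ISO 6400

Overexposed by 1 stop → need 1 stop darker.
ISO: 12800 → 6400.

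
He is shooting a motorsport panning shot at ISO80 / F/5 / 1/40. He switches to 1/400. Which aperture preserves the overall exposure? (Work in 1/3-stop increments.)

f/1.6

Shutter speed: 1/40 → 1/50 → 1/60 → 1/80 → 1/100 → 1/125 → 1/160 → 1/200 → 1/250 → 1/320 → 1/400 — 3 1/3 stops faster (darker).
Need 3 1/3 stops brighter from the aperture: f/5 → f/4.5 → f/4 → f/3.5 → f/3.2 → f/2.8 → f/2.5 → f/2.2 → f/2 → f/1.8 → f/1.6.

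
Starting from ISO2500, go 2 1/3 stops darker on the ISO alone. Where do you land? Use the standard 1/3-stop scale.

ISO: 2500 → 2000 → 1600 → 1250 → 1000 → 800 → 640 → 500 — 2 1/3 stops lower (darker).

ISO 500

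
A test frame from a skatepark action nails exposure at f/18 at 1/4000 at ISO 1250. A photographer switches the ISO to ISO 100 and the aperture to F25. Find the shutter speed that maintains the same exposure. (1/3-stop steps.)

ISO: 1250 → 1000 → 800 → 640 → 500 → 400 → 320 → 250 → 200 → 160 → 125 → 100 — 3 2/3 stops lower (darker).
Aperture: f/18 → f/20 → f/22 → f/25 — 1 stop stopped down (darker).
Net change so far: 4 2/3 stops darker. Offset with the shutter speed: 1/4000 → 1/3200 → 1/2500 → 1/2000 → 1/1600 → 1/1250 → 1/1000 → 1/800 → 1/640 → 1/500 → 1/400 → 1/320 → 1/250 → 1/200 → 1/160.

1/160s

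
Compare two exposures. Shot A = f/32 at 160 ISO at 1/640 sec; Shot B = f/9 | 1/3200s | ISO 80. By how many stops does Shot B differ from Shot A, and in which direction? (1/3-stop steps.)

1/3 stop brighter

Aperture: f/32 → f/29 → f/25 → f/22 → f/20 → f/18 → f/16 → f/14 → f/13 → f/11 → f/10 → f/9 — 3 2/3 stops opened up (brighter).
Shutter speed: 1/640 → 1/800 → 1/1000 → 1/1250 → 1/1600 → 1/2000 → 1/2500 → 1/3200 — 2 1/3 stops faster (darker).
ISO: 160 → 125 → 100 → 80 — 1 stop dropped (darker).
Net: +3 2/3 −2 1/3 −1 = +1/3 stops.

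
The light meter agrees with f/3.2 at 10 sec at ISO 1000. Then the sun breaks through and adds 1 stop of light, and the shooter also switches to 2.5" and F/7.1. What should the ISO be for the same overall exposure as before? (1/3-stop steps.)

Scene light: 1 stop brighter.
Shutter speed: 10 → 8 → 6 → 5 → 4 → 3.2 → 2.5 — 2 stops faster (darker).
Aperture: f/3.2 → f/3.5 → f/4 → f/4.5 → f/5 → f/5.6 → f/6.3 → f/7.1 — 2 1/3 stops stopped down (darker).
Net so far: 3 1/3 stops darker. ISO: 1000 → 1250 → 1600 → 2000 → 2500 → 3200 → 4000 → 5000 → 6400 → 8000 → 10000.

ISO 10000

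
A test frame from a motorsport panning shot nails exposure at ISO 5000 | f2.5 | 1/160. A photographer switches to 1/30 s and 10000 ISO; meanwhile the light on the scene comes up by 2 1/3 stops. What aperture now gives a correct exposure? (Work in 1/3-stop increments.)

f/18

Scene light: 2 1/3 stops brighter.
Shutter speed: 1/160 → 1/125 → 1/100 → 1/80 → 1/60 → 1/50 → 1/40 → 1/30 — 2 1/3 stops slower (brighter).
ISO: 5000 → 6400 → 8000 → 10000 — 1 stop raised (brighter).
Net so far: 5 2/3 stops brighter. Aperture: f/2.5 → f/2.8 → f/3.2 → f/3.5 → f/4 → f/4.5 → f/5 → f/5.6 → f/6.3 → f/7.1 → f/8 → f/9 → f/10 → f/11 → f/13 → f/14 → f/16 → f/18.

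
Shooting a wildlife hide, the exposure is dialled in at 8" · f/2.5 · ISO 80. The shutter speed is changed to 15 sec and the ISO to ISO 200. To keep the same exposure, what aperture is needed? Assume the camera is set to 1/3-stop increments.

Shutter speed: 8 → 10 → 13 → 15 — 1 stop slower (brighter).
ISO: 80 → 100 → 125 → 160 → 200 — 1 1/3 stops raised (brighter).
Net change so far: 2 1/3 stops brighter. Offset with the aperture: f/2.5 → f/2.8 → f/3.2 → f/3.5 → f/4 → f/4.5 → f/5 → f/5.6.

f/5.6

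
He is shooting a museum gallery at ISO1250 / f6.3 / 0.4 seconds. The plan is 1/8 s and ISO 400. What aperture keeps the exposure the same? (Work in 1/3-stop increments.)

f/2

Shutter speed: 0.4 → 0.3 → 1/4 → 1/5 → 1/6 → 1/8 — 1 2/3 stops shorter (darker).
ISO: 1250 → 1000 → 800 → 640 → 500 → 400 — 1 2/3 stops lower (darker).
Net change so far: 3 1/3 stops darker. Offset with the aperture: f/6.3 → f/5.6 → f/5 → f/4.5 → f/4 → f/3.5 → f/3.2 → f/2.8 → f/2.5 → f/2.2 → f/2.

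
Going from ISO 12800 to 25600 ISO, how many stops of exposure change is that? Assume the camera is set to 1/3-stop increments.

12800 → 16000 → 20000 → 25600 — count the steps: 3 third-stops = 1 stop.

1 stop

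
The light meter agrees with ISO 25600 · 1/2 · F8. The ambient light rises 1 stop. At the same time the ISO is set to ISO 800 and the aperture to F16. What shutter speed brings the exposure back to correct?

Scene light: 1 stop brighter.
ISO: 25600 → 12800 → 6400 → 3200 → 1600 → 800 — 5 stops dropped (darker).
Aperture: f/8 → f/11 → f/16 — 2 stops stopped down (darker).
Net so far: 6 stops darker. Shutter speed: 1/2 → 1 → 2 → 4 → 8 → 15 → 30.

30 s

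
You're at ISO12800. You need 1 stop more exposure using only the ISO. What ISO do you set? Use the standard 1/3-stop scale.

ISO: 12800 → 16000 → 20000 → 25600 — 1 stop raised (brighter).

ISO 25600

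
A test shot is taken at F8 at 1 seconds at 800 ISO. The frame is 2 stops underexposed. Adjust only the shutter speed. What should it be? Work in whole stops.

4 s

Underexposed by 2 stops → need 2 stops brighter.
Shutter speed: 1 → 2 → 4.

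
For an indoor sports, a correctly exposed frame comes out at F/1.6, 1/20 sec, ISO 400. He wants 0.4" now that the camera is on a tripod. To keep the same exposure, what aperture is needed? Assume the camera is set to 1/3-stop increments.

f/4.5

Shutter speed: 1/20 → 1/15 → 1/13 → 1/10 → 1/8 → 1/6 → 1/5 → 1/4 → 0.3 → 0.4 — 3 stops slower (brighter).
Need 3 stops darker from the aperture: f/1.6 → f/1.8 → f/2 → f/2.2 → f/2.5 → f/2.8 → f/3.2 → f/3.5 → f/4 → f/4.5.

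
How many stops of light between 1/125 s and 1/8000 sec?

1/125 → 1/250 → 1/500 → 1/1000 → 1/2000 → 1/4000 → 1/8000 — count the steps: 6 stops.

6 stops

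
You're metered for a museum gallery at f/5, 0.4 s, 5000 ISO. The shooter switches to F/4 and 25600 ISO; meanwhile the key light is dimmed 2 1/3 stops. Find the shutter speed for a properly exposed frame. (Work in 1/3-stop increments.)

1/4s

Scene light: 2 1/3 stops darker.
Aperture: f/5 → f/4.5 → f/4 — 2/3 stop opened up (brighter).
ISO: 5000 → 6400 → 8000 → 10000 → 12800 → 16000 → 20000 → 25600 — 2 1/3 stops higher (brighter).
Net so far: 2/3 stop brighter. Shutter speed: 0.4 → 0.3 → 1/4.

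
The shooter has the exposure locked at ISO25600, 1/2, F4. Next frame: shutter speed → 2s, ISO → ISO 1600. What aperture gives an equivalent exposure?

Shutter speed: 1/2 → 1 → 2 — 2 stops longer (brighter).
ISO: 25600 → 12800 → 6400 → 3200 → 1600 — 4 stops lower (darker).
Net change so far: 2 stops darker. Offset with the aperture: f/4 → f/2.8 → f/2.

f/2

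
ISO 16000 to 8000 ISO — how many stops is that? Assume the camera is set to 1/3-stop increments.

16000 → 12800 → 10000 → 8000 — count the steps: 3 third-stops = 1 stop.

1 stop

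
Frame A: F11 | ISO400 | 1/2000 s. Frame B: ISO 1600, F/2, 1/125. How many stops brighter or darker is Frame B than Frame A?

11 stops brighter

Aperture: f/11 → f/8 → f/5.6 → f/4 → f/2.8 → f/2 — 5 stops larger aperture (brighter).
Shutter speed: 1/2000 → 1/1000 → 1/500 → 1/250 → 1/125 — 4 stops slower (brighter).
ISO: 400 → 800 → 1600 — 2 stops higher (brighter).
Net: +5 +4 +2 = +11 stops.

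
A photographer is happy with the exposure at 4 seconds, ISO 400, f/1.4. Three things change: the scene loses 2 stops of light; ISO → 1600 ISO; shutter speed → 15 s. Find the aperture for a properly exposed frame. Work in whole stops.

Scene light: 2 stops darker.
ISO: 400 → 800 → 1600 — 2 stops raised (brighter).
Shutter speed: 4 → 8 → 15 — 2 stops longer (brighter).
Net so far: 2 stops brighter. Aperture: f/1.4 → f/2 → f/2.8.

f/2.8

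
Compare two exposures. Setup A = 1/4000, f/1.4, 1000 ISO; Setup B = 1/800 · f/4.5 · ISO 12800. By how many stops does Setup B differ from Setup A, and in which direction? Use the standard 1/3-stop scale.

Aperture: f/1.4 → f/1.6 → f/1.8 → f/2 → f/2.2 → f/2.5 → f/2.8 → f/3.2 → f/3.5 → f/4 → f/4.5 — 3 1/3 stops smaller aperture (darker).
Shutter speed: 1/4000 → 1/3200 → 1/2500 → 1/2000 → 1/1600 → 1/1250 → 1/1000 → 1/800 — 2 1/3 stops longer (brighter).
ISO: 1000 → 1250 → 1600 → 2000 → 2500 → 3200 → 4000 → 5000 → 6400 → 8000 → 10000 → 12800 — 3 2/3 stops raised (brighter).
Net: −3 1/3 +2 1/3 +3 2/3 = +2 2/3 stops.

2 2/3 stops brighter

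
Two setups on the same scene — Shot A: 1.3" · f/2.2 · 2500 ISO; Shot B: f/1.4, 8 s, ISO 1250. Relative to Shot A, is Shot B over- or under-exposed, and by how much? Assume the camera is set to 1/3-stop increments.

3 stops brighter

Aperture: f/2.2 → f/2 → f/1.8 → f/1.6 → f/1.4 — 1 1/3 stops larger aperture (brighter).
Shutter speed: 1.3 → 1.6 → 2 → 2.5 → 3.2 → 4 → 5 → 6 → 8 — 2 2/3 stops longer (brighter).
ISO: 2500 → 2000 → 1600 → 1250 — 1 stop dropped (darker).
Net: +1 1/3 +2 2/3 −1 = +3 stops.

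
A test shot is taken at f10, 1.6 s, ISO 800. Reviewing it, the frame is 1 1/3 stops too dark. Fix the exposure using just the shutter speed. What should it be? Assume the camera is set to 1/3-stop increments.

Underexposed by 1 1/3 stops → need 1 1/3 stops brighter.
Shutter speed: 1.6 → 2 → 2.5 → 3.2 → 4.

4 s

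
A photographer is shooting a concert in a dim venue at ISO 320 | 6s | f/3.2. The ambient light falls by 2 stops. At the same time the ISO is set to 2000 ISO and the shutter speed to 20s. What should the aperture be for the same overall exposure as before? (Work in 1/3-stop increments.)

f/7.1

Scene light: 2 stops darker.
ISO: 320 → 400 → 500 → 640 → 800 → 1000 → 1250 → 1600 → 2000 — 2 2/3 stops higher (brighter).
Shutter speed: 6 → 8 → 10 → 13 → 15 → 20 — 1 2/3 stops longer (brighter).
Net so far: 2 1/3 stops brighter. Aperture: f/3.2 → f/3.5 → f/4 → f/4.5 → f/5 → f/5.6 → f/6.3 → f/7.1.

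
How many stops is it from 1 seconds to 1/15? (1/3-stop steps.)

4 stops

1 → 0.8 → 0.6 → 0.5 → 0.4 → 0.3 → 1/4 → 1/5 → 1/6 → 1/8 → 1/10 → 1/13 → 1/15 — count the steps: 12 third-stops = 4 stops.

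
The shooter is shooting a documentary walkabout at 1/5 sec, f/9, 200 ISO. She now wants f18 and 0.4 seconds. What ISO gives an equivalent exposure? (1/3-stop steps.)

Aperture: f/9 → f/10 → f/11 → f/13 → f/14 → f/16 → f/18 — 2 stops smaller aperture (darker).
Shutter speed: 1/5 → 1/4 → 0.3 → 0.4 — 1 stop slower (brighter).
Net change so far: 1 stop darker. Offset with the ISO: 200 → 250 → 320 → 400.

ISO 400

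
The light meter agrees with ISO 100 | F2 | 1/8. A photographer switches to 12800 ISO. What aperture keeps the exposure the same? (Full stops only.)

ISO: 100 → 200 → 400 → 800 → 1600 → 3200 → 6400 → 12800 — 7 stops raised (brighter).
Need 7 stops darker from the aperture: f/2 → f/2.8 → f/4 → f/5.6 → f/8 → f/11 → f/16 → f/22.

f/22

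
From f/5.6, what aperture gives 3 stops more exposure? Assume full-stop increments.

Aperture: f/5.6 → f/4 → f/2.8 → f/2 — 3 stops opened up (brighter).

f/2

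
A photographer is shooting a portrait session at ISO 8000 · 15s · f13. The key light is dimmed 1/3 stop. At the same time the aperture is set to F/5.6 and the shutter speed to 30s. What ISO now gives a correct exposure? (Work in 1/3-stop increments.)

Scene light: 1/3 stop darker.
Aperture: f/13 → f/11 → f/10 → f/9 → f/8 → f/7.1 → f/6.3 → f/5.6 — 2 1/3 stops opened up (brighter).
Shutter speed: 15 → 20 → 25 → 30 — 1 stop longer (brighter).
Net so far: 3 stops brighter. ISO: 8000 → 6400 → 5000 → 4000 → 3200 → 2500 → 2000 → 1600 → 1250 → 1000.

ISO 1000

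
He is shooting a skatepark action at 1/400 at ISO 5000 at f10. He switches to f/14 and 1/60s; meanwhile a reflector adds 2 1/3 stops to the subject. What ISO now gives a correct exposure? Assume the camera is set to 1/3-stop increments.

ISO 320

Scene light: 2 1/3 stops brighter.
Aperture: f/10 → f/11 → f/13 → f/14 — 1 stop smaller aperture (darker).
Shutter speed: 1/400 → 1/320 → 1/250 → 1/200 → 1/160 → 1/125 → 1/100 → 1/80 → 1/60 — 2 2/3 stops longer (brighter).
Net so far: 4 stops brighter. ISO: 5000 → 4000 → 3200 → 2500 → 2000 → 1600 → 1250 → 1000 → 800 → 640 → 500 → 400 → 320.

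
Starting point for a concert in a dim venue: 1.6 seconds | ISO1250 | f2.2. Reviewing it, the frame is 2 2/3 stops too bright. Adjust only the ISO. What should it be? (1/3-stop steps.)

ISO 200

Overexposed by 2 2/3 stops → need 2 2/3 stops darker.
ISO: 1250 → 1000 → 800 → 640 → 500 → 400 → 320 → 250 → 200.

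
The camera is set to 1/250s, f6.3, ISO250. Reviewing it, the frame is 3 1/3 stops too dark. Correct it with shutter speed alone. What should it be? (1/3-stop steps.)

1/25s

Underexposed by 3 1/3 stops → need 3 1/3 stops brighter.
Shutter speed: 1/250 → 1/200 → 1/160 → 1/125 → 1/100 → 1/80 → 1/60 → 1/50 → 1/40 → 1/30 → 1/25.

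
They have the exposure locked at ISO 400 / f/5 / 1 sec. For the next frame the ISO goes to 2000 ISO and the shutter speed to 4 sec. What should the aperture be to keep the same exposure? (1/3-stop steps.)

ISO: 400 → 500 → 640 → 800 → 1000 → 1250 → 1600 → 2000 — 2 1/3 stops raised (brighter).
Shutter speed: 1 → 1.3 → 1.6 → 2 → 2.5 → 3.2 → 4 — 2 stops slower (brighter).
Net change so far: 4 1/3 stops brighter. Offset with the aperture: f/5 → f/5.6 → f/6.3 → f/7.1 → f/8 → f/9 → f/10 → f/11 → f/13 → f/14 → f/16 → f/18 → f/20 → f/22.

f/22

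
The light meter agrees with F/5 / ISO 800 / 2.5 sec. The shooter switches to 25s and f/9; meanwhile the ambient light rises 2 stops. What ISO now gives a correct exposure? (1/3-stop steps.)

Scene light: 2 stops brighter.
Shutter speed: 2.5 → 3.2 → 4 → 5 → 6 → 8 → 10 → 13 → 15 → 20 → 25 — 3 1/3 stops longer (brighter).
Aperture: f/5 → f/5.6 → f/6.3 → f/7.1 → f/8 → f/9 — 1 2/3 stops smaller aperture (darker).
Net so far: 3 2/3 stops brighter. ISO: 800 → 640 → 500 → 400 → 320 → 250 → 200 → 160 → 125 → 100 → 80 → 64.

ISO 64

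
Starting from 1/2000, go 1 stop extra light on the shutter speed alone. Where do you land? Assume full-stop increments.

1/1000s

Shutter speed: 1/2000 → 1/1000 — 1 stop longer (brighter).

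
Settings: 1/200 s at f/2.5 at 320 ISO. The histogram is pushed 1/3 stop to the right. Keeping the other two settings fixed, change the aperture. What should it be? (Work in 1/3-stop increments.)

Overexposed by 1/3 stop → need 1/3 stop darker.
Aperture: f/2.5 → f/2.8.

f/2.8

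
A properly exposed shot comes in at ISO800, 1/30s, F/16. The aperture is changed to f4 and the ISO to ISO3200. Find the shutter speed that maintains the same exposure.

Aperture: f/16 → f/11 → f/8 → f/5.6 → f/4 — 4 stops larger aperture (brighter).
ISO: 800 → 1600 → 3200 — 2 stops raised (brighter).
Net change so far: 6 stops brighter. Offset with the shutter speed: 1/30 → 1/60 → 1/125 → 1/250 → 1/500 → 1/1000 → 1/2000.

1/2000s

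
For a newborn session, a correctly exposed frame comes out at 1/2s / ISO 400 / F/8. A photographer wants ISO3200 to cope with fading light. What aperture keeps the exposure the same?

ISO: 400 → 800 → 1600 → 3200 — 3 stops raised (brighter).
Need 3 stops darker from the aperture: f/8 → f/11 → f/16 → f/22.

f/22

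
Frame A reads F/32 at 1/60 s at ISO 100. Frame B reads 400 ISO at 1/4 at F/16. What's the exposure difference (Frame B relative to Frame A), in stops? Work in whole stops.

Aperture: f/32 → f/22 → f/16 — 2 stops larger aperture (brighter).
Shutter speed: 1/60 → 1/30 → 1/15 → 1/8 → 1/4 — 4 stops longer (brighter).
ISO: 100 → 200 → 400 — 2 stops raised (brighter).
Net: +2 +4 +2 = +8 stops.

8 stops brighter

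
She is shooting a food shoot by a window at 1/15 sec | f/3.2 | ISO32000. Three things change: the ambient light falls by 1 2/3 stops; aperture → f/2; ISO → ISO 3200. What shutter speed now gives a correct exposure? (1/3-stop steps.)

0.8 s

Scene light: 1 2/3 stops darker.
Aperture: f/3.2 → f/2.8 → f/2.5 → f/2.2 → f/2 — 1 1/3 stops opened up (brighter).
ISO: 32000 → 25600 → 20000 → 16000 → 12800 → 10000 → 8000 → 6400 → 5000 → 4000 → 3200 — 3 1/3 stops lower (darker).
Net so far: 3 2/3 stops darker. Shutter speed: 1/15 → 1/13 → 1/10 → 1/8 → 1/6 → 1/5 → 1/4 → 0.3 → 0.4 → 0.5 → 0.6 → 0.8.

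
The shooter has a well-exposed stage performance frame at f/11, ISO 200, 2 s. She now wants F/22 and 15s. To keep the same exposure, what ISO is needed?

Aperture: f/11 → f/16 → f/22 — 2 stops narrower (darker).
Shutter speed: 2 → 4 → 8 → 15 — 3 stops slower (brighter).
Net change so far: 1 stop brighter. Offset with the ISO: 200 → 100.

ISO 100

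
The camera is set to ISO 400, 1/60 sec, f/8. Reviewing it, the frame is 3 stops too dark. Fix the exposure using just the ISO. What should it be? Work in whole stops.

ISO 3200

Underexposed by 3 stops → need 3 stops brighter.
ISO: 400 → 800 → 1600 → 3200.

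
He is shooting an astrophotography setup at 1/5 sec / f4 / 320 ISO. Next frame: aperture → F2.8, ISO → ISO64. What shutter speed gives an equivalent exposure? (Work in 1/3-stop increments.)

Aperture: f/4 → f/3.5 → f/3.2 → f/2.8 — 1 stop opened up (brighter).
ISO: 320 → 250 → 200 → 160 → 125 → 100 → 80 → 64 — 2 1/3 stops dropped (darker).
Net change so far: 1 1/3 stops darker. Offset with the shutter speed: 1/5 → 1/4 → 0.3 → 0.4 → 0.5.

0.5 s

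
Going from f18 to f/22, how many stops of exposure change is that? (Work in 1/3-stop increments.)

f/18 → f/20 → f/22 — count the steps: 2 third-stops = 2/3 stop.

2/3 stop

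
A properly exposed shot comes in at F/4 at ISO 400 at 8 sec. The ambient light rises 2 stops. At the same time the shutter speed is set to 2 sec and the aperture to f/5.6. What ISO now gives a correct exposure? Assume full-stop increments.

ISO 800

Scene light: 2 stops brighter.
Shutter speed: 8 → 4 → 2 — 2 stops shorter (darker).
Aperture: f/4 → f/5.6 — 1 stop smaller aperture (darker).
Net so far: 1 stop darker. ISO: 400 → 800.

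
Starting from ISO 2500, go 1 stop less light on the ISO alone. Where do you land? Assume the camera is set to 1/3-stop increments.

ISO: 2500 → 2000 → 1600 → 1250 — 1 stop lower (darker).

ISO 1250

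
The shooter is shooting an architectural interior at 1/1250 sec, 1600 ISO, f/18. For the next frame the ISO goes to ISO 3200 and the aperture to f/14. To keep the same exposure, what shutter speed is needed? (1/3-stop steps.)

1/4000s

ISO: 1600 → 2000 → 2500 → 3200 — 1 stop higher (brighter).
Aperture: f/18 → f/16 → f/14 — 2/3 stop opened up (brighter).
Net change so far: 1 2/3 stops brighter. Offset with the shutter speed: 1/1250 → 1/1600 → 1/2000 → 1/2500 → 1/3200 → 1/4000.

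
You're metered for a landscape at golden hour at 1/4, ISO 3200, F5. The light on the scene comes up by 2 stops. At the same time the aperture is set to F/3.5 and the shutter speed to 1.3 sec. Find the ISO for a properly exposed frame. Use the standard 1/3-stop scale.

ISO 80

Scene light: 2 stops brighter.
Aperture: f/5 → f/4.5 → f/4 → f/3.5 — 1 stop larger aperture (brighter).
Shutter speed: 1/4 → 0.3 → 0.4 → 0.5 → 0.6 → 0.8 → 1 → 1.3 — 2 1/3 stops slower (brighter).
Net so far: 5 1/3 stops brighter. ISO: 3200 → 2500 → 2000 → 1600 → 1250 → 1000 → 800 → 640 → 500 → 400 → 320 → 250 → 200 → 160 → 125 → 100 → 80.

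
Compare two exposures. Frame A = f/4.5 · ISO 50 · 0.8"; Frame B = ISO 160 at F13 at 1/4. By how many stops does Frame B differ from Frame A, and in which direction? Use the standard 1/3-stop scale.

Aperture: f/4.5 → f/5 → f/5.6 → f/6.3 → f/7.1 → f/8 → f/9 → f/10 → f/11 → f/13 — 3 stops narrower (darker).
Shutter speed: 0.8 → 0.6 → 0.5 → 0.4 → 0.3 → 1/4 — 1 2/3 stops shorter (darker).
ISO: 50 → 64 → 80 → 100 → 125 → 160 — 1 2/3 stops higher (brighter).
Net: −3 −1 2/3 +1 2/3 = −3 stops.

3 stops darker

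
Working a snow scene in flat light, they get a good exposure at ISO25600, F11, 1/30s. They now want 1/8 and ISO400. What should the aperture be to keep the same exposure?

Shutter speed: 1/30 → 1/15 → 1/8 — 2 stops longer (brighter).
ISO: 25600 → 12800 → 6400 → 3200 → 1600 → 800 → 400 — 6 stops lower (darker).
Net change so far: 4 stops darker. Offset with the aperture: f/11 → f/8 → f/5.6 → f/4 → f/2.8.

f/2.8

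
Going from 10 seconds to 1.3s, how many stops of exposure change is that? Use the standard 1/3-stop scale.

10 → 8 → 6 → 5 → 4 → 3.2 → 2.5 → 2 → 1.6 → 1.3 — count the steps: 9 third-stops = 3 stops.

3 stops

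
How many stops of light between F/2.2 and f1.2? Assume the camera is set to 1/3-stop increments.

1 2/3 stops

f/2.2 → f/2 → f/1.8 → f/1.6 → f/1.4 → f/1.2 — count the steps: 5 third-stops = 1 2/3 stops.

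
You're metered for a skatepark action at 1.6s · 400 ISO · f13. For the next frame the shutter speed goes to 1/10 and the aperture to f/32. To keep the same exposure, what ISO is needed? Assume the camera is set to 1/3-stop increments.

Shutter speed: 1.6 → 1.3 → 1 → 0.8 → 0.6 → 0.5 → 0.4 → 0.3 → 1/4 → 1/5 → 1/6 → 1/8 → 1/10 — 4 stops shorter (darker).
Aperture: f/13 → f/14 → f/16 → f/18 → f/20 → f/22 → f/25 → f/29 → f/32 — 2 2/3 stops narrower (darker).
Net change so far: 6 2/3 stops darker. Offset with the ISO: 400 → 500 → 640 → 800 → 1000 → 1250 → 1600 → 2000 → 2500 → 3200 → 4000 → 5000 → 6400 → 8000 → 10000 → 12800 → 16000 → 20000 → 25600 → 32000 → 40000.

ISO 40000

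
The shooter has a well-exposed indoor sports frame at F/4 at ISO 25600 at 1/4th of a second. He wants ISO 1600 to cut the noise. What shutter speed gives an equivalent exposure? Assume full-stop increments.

4 s

ISO: 25600 → 12800 → 6400 → 3200 → 1600 — 4 stops dropped (darker).
Need 4 stops brighter from the shutter speed: 1/4 → 1/2 → 1 → 2 → 4.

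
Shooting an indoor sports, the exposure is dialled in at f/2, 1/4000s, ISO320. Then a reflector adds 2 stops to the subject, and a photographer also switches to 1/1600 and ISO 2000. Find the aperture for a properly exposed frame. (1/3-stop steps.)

f/16

Scene light: 2 stops brighter.
Shutter speed: 1/4000 → 1/3200 → 1/2500 → 1/2000 → 1/1600 — 1 1/3 stops longer (brighter).
ISO: 320 → 400 → 500 → 640 → 800 → 1000 → 1250 → 1600 → 2000 — 2 2/3 stops raised (brighter).
Net so far: 6 stops brighter. Aperture: f/2 → f/2.2 → f/2.5 → f/2.8 → f/3.2 → f/3.5 → f/4 → f/4.5 → f/5 → f/5.6 → f/6.3 → f/7.1 → f/8 → f/9 → f/10 → f/11 → f/13 → f/14 → f/16.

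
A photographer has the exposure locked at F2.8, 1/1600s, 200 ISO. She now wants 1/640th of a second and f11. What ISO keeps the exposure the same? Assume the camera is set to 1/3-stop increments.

ISO 1250

Shutter speed: 1/1600 → 1/1250 → 1/1000 → 1/800 → 1/640 — 1 1/3 stops longer (brighter).
Aperture: f/2.8 → f/3.2 → f/3.5 → f/4 → f/4.5 → f/5 → f/5.6 → f/6.3 → f/7.1 → f/8 → f/9 → f/10 → f/11 — 4 stops stopped down (darker).
Net change so far: 2 2/3 stops darker. Offset with the ISO: 200 → 250 → 320 → 400 → 500 → 640 → 800 → 1000 → 1250.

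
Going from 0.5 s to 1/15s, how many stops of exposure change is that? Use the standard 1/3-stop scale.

0.5 → 0.4 → 0.3 → 1/4 → 1/5 → 1/6 → 1/8 → 1/10 → 1/13 → 1/15 — count the steps: 9 third-stops = 3 stops.

3 stops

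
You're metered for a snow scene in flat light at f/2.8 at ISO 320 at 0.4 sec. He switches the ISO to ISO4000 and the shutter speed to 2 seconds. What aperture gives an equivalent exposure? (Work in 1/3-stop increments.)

f/22

ISO: 320 → 400 → 500 → 640 → 800 → 1000 → 1250 → 1600 → 2000 → 2500 → 3200 → 4000 — 3 2/3 stops raised (brighter).
Shutter speed: 0.4 → 0.5 → 0.6 → 0.8 → 1 → 1.3 → 1.6 → 2 — 2 1/3 stops longer (brighter).
Net change so far: 6 stops brighter. Offset with the aperture: f/2.8 → f/3.2 → f/3.5 → f/4 → f/4.5 → f/5 → f/5.6 → f/6.3 → f/7.1 → f/8 → f/9 → f/10 → f/11 → f/13 → f/14 → f/16 → f/18 → f/20 → f/22.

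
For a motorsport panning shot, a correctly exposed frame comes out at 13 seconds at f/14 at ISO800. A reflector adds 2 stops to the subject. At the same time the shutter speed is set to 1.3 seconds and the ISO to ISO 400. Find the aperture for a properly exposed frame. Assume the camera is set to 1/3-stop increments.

f/6.3

Scene light: 2 stops brighter.
Shutter speed: 13 → 10 → 8 → 6 → 5 → 4 → 3.2 → 2.5 → 2 → 1.6 → 1.3 — 3 1/3 stops faster (darker).
ISO: 800 → 640 → 500 → 400 — 1 stop dropped (darker).
Net so far: 2 1/3 stops darker. Aperture: f/14 → f/13 → f/11 → f/10 → f/9 → f/8 → f/7.1 → f/6.3.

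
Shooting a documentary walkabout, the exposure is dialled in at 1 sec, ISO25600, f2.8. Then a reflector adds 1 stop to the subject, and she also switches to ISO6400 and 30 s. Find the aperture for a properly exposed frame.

f/11

Scene light: 1 stop brighter.
ISO: 25600 → 12800 → 6400 — 2 stops lower (darker).
Shutter speed: 1 → 2 → 4 → 8 → 15 → 30 — 5 stops slower (brighter).
Net so far: 4 stops brighter. Aperture: f/2.8 → f/4 → f/5.6 → f/8 → f/11.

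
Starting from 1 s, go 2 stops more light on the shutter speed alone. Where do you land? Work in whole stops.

4 s

Shutter speed: 1 → 2 → 4 — 2 stops slower (brighter).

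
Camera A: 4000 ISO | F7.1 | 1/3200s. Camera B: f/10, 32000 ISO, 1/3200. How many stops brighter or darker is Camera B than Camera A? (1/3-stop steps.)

Aperture: f/7.1 → f/8 → f/9 → f/10 — 1 stop narrower (darker).
Shutter speed: unchanged.
ISO: 4000 → 5000 → 6400 → 8000 → 10000 → 12800 → 16000 → 20000 → 25600 → 32000 — 3 stops higher (brighter).
Net: −1 +3 = +2 stops.

2 stops brighter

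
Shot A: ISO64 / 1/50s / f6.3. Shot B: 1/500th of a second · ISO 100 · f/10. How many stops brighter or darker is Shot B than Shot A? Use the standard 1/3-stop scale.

Aperture: f/6.3 → f/7.1 → f/8 → f/9 → f/10 — 1 1/3 stops stopped down (darker).
Shutter speed: 1/50 → 1/60 → 1/80 → 1/100 → 1/125 → 1/160 → 1/200 → 1/250 → 1/320 → 1/400 → 1/500 — 3 1/3 stops faster (darker).
ISO: 64 → 80 → 100 — 2/3 stop raised (brighter).
Net: −1 1/3 −3 1/3 +2/3 = −4 stops.

4 stops darker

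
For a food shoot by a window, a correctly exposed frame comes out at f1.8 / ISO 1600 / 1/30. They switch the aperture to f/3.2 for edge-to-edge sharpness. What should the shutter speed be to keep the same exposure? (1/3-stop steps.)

Aperture: f/1.8 → f/2 → f/2.2 → f/2.5 → f/2.8 → f/3.2 — 1 2/3 stops narrower (darker).
Need 1 2/3 stops brighter from the shutter speed: 1/30 → 1/25 → 1/20 → 1/15 → 1/13 → 1/10.

1/10s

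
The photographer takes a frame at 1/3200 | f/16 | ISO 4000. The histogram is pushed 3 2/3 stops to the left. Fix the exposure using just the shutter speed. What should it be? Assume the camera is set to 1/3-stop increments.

Underexposed by 3 2/3 stops → need 3 2/3 stops brighter.
Shutter speed: 1/3200 → 1/2500 → 1/2000 → 1/1600 → 1/1250 → 1/1000 → 1/800 → 1/640 → 1/500 → 1/400 → 1/320 → 1/250.

1/250s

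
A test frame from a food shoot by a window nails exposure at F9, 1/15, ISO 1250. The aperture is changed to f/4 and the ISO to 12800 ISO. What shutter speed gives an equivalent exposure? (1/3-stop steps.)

1/800s

Aperture: f/9 → f/8 → f/7.1 → f/6.3 → f/5.6 → f/5 → f/4.5 → f/4 — 2 1/3 stops larger aperture (brighter).
ISO: 1250 → 1600 → 2000 → 2500 → 3200 → 4000 → 5000 → 6400 → 8000 → 10000 → 12800 — 3 1/3 stops higher (brighter).
Net change so far: 5 2/3 stops brighter. Offset with the shutter speed: 1/15 → 1/20 → 1/25 → 1/30 → 1/40 → 1/50 → 1/60 → 1/80 → 1/100 → 1/125 → 1/160 → 1/200 → 1/250 → 1/320 → 1/400 → 1/500 → 1/640 → 1/800.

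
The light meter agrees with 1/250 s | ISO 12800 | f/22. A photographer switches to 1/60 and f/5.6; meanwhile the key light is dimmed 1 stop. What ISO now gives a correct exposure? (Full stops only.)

ISO 400

Scene light: 1 stop darker.
Shutter speed: 1/250 → 1/125 → 1/60 — 2 stops longer (brighter).
Aperture: f/22 → f/16 → f/11 → f/8 → f/5.6 — 4 stops opened up (brighter).
Net so far: 5 stops brighter. ISO: 12800 → 6400 → 3200 → 1600 → 800 → 400.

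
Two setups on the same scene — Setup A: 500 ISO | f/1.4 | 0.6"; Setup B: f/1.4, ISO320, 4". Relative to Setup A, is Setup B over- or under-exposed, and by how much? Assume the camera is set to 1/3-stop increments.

Aperture: unchanged.
Shutter speed: 0.6 → 0.8 → 1 → 1.3 → 1.6 → 2 → 2.5 → 3.2 → 4 — 2 2/3 stops longer (brighter).
ISO: 500 → 400 → 320 — 2/3 stop dropped (darker).
Net: +2 2/3 −2/3 = +2 stops.

2 stops brighter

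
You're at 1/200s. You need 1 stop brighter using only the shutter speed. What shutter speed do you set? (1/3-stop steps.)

1/100s

Shutter speed: 1/200 → 1/160 → 1/125 → 1/100 — 1 stop slower (brighter).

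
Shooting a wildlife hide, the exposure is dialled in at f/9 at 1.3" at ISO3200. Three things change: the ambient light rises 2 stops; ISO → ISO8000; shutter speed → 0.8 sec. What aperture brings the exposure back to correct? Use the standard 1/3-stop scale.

Scene light: 2 stops brighter.
ISO: 3200 → 4000 → 5000 → 6400 → 8000 — 1 1/3 stops higher (brighter).
Shutter speed: 1.3 → 1 → 0.8 — 2/3 stop faster (darker).
Net so far: 2 2/3 stops brighter. Aperture: f/9 → f/10 → f/11 → f/13 → f/14 → f/16 → f/18 → f/20 → f/22.

f/22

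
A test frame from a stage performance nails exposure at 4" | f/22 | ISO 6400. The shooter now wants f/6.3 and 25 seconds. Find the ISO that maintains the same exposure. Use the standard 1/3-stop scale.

ISO 80

Aperture: f/22 → f/20 → f/18 → f/16 → f/14 → f/13 → f/11 → f/10 → f/9 → f/8 → f/7.1 → f/6.3 — 3 2/3 stops larger aperture (brighter).
Shutter speed: 4 → 5 → 6 → 8 → 10 → 13 → 15 → 20 → 25 — 2 2/3 stops longer (brighter).
Net change so far: 6 1/3 stops brighter. Offset with the ISO: 6400 → 5000 → 4000 → 3200 → 2500 → 2000 → 1600 → 1250 → 1000 → 800 → 640 → 500 → 400 → 320 → 250 → 200 → 160 → 125 → 100 → 80.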